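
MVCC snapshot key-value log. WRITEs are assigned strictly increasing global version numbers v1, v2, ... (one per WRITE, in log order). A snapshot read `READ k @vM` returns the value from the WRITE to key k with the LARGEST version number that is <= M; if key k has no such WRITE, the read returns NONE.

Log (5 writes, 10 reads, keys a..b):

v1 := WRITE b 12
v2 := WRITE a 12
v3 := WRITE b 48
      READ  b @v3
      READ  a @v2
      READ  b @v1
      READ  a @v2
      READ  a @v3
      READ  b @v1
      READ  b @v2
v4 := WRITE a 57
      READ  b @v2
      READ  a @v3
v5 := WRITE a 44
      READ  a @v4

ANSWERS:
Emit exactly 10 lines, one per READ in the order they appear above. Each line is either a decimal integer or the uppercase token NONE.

v1: WRITE b=12  (b history now [(1, 12)])
v2: WRITE a=12  (a history now [(2, 12)])
v3: WRITE b=48  (b history now [(1, 12), (3, 48)])
READ b @v3: history=[(1, 12), (3, 48)] -> pick v3 -> 48
READ a @v2: history=[(2, 12)] -> pick v2 -> 12
READ b @v1: history=[(1, 12), (3, 48)] -> pick v1 -> 12
READ a @v2: history=[(2, 12)] -> pick v2 -> 12
READ a @v3: history=[(2, 12)] -> pick v2 -> 12
READ b @v1: history=[(1, 12), (3, 48)] -> pick v1 -> 12
READ b @v2: history=[(1, 12), (3, 48)] -> pick v1 -> 12
v4: WRITE a=57  (a history now [(2, 12), (4, 57)])
READ b @v2: history=[(1, 12), (3, 48)] -> pick v1 -> 12
READ a @v3: history=[(2, 12), (4, 57)] -> pick v2 -> 12
v5: WRITE a=44  (a history now [(2, 12), (4, 57), (5, 44)])
READ a @v4: history=[(2, 12), (4, 57), (5, 44)] -> pick v4 -> 57

Answer: 48
12
12
12
12
12
12
12
12
57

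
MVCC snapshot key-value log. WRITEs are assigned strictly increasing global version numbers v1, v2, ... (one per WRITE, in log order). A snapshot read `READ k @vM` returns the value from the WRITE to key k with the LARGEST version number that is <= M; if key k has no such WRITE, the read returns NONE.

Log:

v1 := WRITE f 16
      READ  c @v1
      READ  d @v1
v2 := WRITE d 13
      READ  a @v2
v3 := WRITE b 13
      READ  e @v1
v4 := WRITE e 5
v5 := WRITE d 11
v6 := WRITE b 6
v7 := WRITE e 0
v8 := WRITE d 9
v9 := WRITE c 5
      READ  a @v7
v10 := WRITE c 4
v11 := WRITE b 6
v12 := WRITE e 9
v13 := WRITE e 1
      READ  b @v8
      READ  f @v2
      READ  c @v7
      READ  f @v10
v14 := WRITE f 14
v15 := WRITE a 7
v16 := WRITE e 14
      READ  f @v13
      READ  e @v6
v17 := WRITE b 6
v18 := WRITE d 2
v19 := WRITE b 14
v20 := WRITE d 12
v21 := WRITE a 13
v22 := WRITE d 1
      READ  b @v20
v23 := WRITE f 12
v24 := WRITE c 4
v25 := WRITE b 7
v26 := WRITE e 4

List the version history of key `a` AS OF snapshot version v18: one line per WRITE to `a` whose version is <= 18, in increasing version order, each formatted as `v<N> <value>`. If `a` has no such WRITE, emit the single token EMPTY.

Scan writes for key=a with version <= 18:
  v1 WRITE f 16 -> skip
  v2 WRITE d 13 -> skip
  v3 WRITE b 13 -> skip
  v4 WRITE e 5 -> skip
  v5 WRITE d 11 -> skip
  v6 WRITE b 6 -> skip
  v7 WRITE e 0 -> skip
  v8 WRITE d 9 -> skip
  v9 WRITE c 5 -> skip
  v10 WRITE c 4 -> skip
  v11 WRITE b 6 -> skip
  v12 WRITE e 9 -> skip
  v13 WRITE e 1 -> skip
  v14 WRITE f 14 -> skip
  v15 WRITE a 7 -> keep
  v16 WRITE e 14 -> skip
  v17 WRITE b 6 -> skip
  v18 WRITE d 2 -> skip
  v19 WRITE b 14 -> skip
  v20 WRITE d 12 -> skip
  v21 WRITE a 13 -> drop (> snap)
  v22 WRITE d 1 -> skip
  v23 WRITE f 12 -> skip
  v24 WRITE c 4 -> skip
  v25 WRITE b 7 -> skip
  v26 WRITE e 4 -> skip
Collected: [(15, 7)]

Answer: v15 7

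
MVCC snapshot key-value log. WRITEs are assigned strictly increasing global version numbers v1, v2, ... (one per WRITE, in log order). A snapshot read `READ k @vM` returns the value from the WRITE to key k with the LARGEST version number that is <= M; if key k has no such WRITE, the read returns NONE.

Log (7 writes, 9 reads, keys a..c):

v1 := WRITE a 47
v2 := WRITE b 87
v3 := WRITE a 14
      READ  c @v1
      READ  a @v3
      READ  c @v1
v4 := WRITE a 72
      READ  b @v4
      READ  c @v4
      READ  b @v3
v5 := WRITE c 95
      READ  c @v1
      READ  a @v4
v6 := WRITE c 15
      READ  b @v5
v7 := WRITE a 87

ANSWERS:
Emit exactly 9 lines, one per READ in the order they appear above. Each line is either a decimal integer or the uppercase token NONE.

v1: WRITE a=47  (a history now [(1, 47)])
v2: WRITE b=87  (b history now [(2, 87)])
v3: WRITE a=14  (a history now [(1, 47), (3, 14)])
READ c @v1: history=[] -> no version <= 1 -> NONE
READ a @v3: history=[(1, 47), (3, 14)] -> pick v3 -> 14
READ c @v1: history=[] -> no version <= 1 -> NONE
v4: WRITE a=72  (a history now [(1, 47), (3, 14), (4, 72)])
READ b @v4: history=[(2, 87)] -> pick v2 -> 87
READ c @v4: history=[] -> no version <= 4 -> NONE
READ b @v3: history=[(2, 87)] -> pick v2 -> 87
v5: WRITE c=95  (c history now [(5, 95)])
READ c @v1: history=[(5, 95)] -> no version <= 1 -> NONE
READ a @v4: history=[(1, 47), (3, 14), (4, 72)] -> pick v4 -> 72
v6: WRITE c=15  (c history now [(5, 95), (6, 15)])
READ b @v5: history=[(2, 87)] -> pick v2 -> 87
v7: WRITE a=87  (a history now [(1, 47), (3, 14), (4, 72), (7, 87)])

Answer: NONE
14
NONE
87
NONE
87
NONE
72
87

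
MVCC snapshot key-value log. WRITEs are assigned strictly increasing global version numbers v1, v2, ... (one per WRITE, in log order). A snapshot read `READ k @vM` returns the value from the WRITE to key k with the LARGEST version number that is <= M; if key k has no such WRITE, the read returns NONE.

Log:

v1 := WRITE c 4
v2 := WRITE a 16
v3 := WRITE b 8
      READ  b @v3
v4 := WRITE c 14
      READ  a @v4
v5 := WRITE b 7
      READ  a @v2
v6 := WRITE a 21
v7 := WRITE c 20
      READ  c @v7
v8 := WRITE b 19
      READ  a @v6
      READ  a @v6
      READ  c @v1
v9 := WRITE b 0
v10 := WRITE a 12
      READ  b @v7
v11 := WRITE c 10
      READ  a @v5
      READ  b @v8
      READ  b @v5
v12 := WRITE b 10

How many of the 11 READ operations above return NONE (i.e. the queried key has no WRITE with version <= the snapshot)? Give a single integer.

Answer: 0

Derivation:
v1: WRITE c=4  (c history now [(1, 4)])
v2: WRITE a=16  (a history now [(2, 16)])
v3: WRITE b=8  (b history now [(3, 8)])
READ b @v3: history=[(3, 8)] -> pick v3 -> 8
v4: WRITE c=14  (c history now [(1, 4), (4, 14)])
READ a @v4: history=[(2, 16)] -> pick v2 -> 16
v5: WRITE b=7  (b history now [(3, 8), (5, 7)])
READ a @v2: history=[(2, 16)] -> pick v2 -> 16
v6: WRITE a=21  (a history now [(2, 16), (6, 21)])
v7: WRITE c=20  (c history now [(1, 4), (4, 14), (7, 20)])
READ c @v7: history=[(1, 4), (4, 14), (7, 20)] -> pick v7 -> 20
v8: WRITE b=19  (b history now [(3, 8), (5, 7), (8, 19)])
READ a @v6: history=[(2, 16), (6, 21)] -> pick v6 -> 21
READ a @v6: history=[(2, 16), (6, 21)] -> pick v6 -> 21
READ c @v1: history=[(1, 4), (4, 14), (7, 20)] -> pick v1 -> 4
v9: WRITE b=0  (b history now [(3, 8), (5, 7), (8, 19), (9, 0)])
v10: WRITE a=12  (a history now [(2, 16), (6, 21), (10, 12)])
READ b @v7: history=[(3, 8), (5, 7), (8, 19), (9, 0)] -> pick v5 -> 7
v11: WRITE c=10  (c history now [(1, 4), (4, 14), (7, 20), (11, 10)])
READ a @v5: history=[(2, 16), (6, 21), (10, 12)] -> pick v2 -> 16
READ b @v8: history=[(3, 8), (5, 7), (8, 19), (9, 0)] -> pick v8 -> 19
READ b @v5: history=[(3, 8), (5, 7), (8, 19), (9, 0)] -> pick v5 -> 7
v12: WRITE b=10  (b history now [(3, 8), (5, 7), (8, 19), (9, 0), (12, 10)])
Read results in order: ['8', '16', '16', '20', '21', '21', '4', '7', '16', '19', '7']
NONE count = 0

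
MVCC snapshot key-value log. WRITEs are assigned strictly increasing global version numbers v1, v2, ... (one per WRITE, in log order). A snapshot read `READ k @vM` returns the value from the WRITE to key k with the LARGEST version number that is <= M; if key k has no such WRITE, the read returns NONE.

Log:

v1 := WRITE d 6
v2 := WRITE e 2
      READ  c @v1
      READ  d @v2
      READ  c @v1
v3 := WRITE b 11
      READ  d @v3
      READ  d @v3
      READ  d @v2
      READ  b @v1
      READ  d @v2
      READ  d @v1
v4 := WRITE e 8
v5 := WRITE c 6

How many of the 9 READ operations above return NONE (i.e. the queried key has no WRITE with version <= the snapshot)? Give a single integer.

v1: WRITE d=6  (d history now [(1, 6)])
v2: WRITE e=2  (e history now [(2, 2)])
READ c @v1: history=[] -> no version <= 1 -> NONE
READ d @v2: history=[(1, 6)] -> pick v1 -> 6
READ c @v1: history=[] -> no version <= 1 -> NONE
v3: WRITE b=11  (b history now [(3, 11)])
READ d @v3: history=[(1, 6)] -> pick v1 -> 6
READ d @v3: history=[(1, 6)] -> pick v1 -> 6
READ d @v2: history=[(1, 6)] -> pick v1 -> 6
READ b @v1: history=[(3, 11)] -> no version <= 1 -> NONE
READ d @v2: history=[(1, 6)] -> pick v1 -> 6
READ d @v1: history=[(1, 6)] -> pick v1 -> 6
v4: WRITE e=8  (e history now [(2, 2), (4, 8)])
v5: WRITE c=6  (c history now [(5, 6)])
Read results in order: ['NONE', '6', 'NONE', '6', '6', '6', 'NONE', '6', '6']
NONE count = 3

Answer: 3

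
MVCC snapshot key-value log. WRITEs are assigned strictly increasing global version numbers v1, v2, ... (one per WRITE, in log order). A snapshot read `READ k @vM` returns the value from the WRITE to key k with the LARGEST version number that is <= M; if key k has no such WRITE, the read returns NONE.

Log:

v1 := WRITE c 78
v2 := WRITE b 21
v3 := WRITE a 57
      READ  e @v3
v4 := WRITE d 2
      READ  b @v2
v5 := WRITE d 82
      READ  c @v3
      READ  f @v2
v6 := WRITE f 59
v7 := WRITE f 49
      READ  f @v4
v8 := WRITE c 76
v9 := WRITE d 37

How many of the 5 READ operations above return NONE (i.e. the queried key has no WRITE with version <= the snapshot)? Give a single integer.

Answer: 3

Derivation:
v1: WRITE c=78  (c history now [(1, 78)])
v2: WRITE b=21  (b history now [(2, 21)])
v3: WRITE a=57  (a history now [(3, 57)])
READ e @v3: history=[] -> no version <= 3 -> NONE
v4: WRITE d=2  (d history now [(4, 2)])
READ b @v2: history=[(2, 21)] -> pick v2 -> 21
v5: WRITE d=82  (d history now [(4, 2), (5, 82)])
READ c @v3: history=[(1, 78)] -> pick v1 -> 78
READ f @v2: history=[] -> no version <= 2 -> NONE
v6: WRITE f=59  (f history now [(6, 59)])
v7: WRITE f=49  (f history now [(6, 59), (7, 49)])
READ f @v4: history=[(6, 59), (7, 49)] -> no version <= 4 -> NONE
v8: WRITE c=76  (c history now [(1, 78), (8, 76)])
v9: WRITE d=37  (d history now [(4, 2), (5, 82), (9, 37)])
Read results in order: ['NONE', '21', '78', 'NONE', 'NONE']
NONE count = 3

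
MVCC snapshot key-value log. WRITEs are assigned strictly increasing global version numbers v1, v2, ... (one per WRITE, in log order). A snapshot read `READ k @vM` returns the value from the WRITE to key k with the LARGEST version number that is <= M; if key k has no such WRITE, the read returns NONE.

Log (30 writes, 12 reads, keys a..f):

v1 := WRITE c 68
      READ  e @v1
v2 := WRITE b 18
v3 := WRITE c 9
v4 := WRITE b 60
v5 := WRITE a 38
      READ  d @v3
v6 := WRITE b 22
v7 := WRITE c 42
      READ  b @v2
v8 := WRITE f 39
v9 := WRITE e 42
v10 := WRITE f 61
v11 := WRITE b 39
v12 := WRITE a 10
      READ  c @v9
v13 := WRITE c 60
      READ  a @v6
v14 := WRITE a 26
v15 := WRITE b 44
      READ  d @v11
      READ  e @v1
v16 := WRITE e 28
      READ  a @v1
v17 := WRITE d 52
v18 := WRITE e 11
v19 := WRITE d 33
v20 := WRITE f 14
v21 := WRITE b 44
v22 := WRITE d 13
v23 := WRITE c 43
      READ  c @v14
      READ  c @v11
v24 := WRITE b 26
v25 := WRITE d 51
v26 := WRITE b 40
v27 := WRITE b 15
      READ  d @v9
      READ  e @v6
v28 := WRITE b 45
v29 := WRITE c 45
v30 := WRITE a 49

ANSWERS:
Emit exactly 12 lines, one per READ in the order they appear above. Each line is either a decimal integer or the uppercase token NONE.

Answer: NONE
NONE
18
42
38
NONE
NONE
NONE
60
42
NONE
NONE

Derivation:
v1: WRITE c=68  (c history now [(1, 68)])
READ e @v1: history=[] -> no version <= 1 -> NONE
v2: WRITE b=18  (b history now [(2, 18)])
v3: WRITE c=9  (c history now [(1, 68), (3, 9)])
v4: WRITE b=60  (b history now [(2, 18), (4, 60)])
v5: WRITE a=38  (a history now [(5, 38)])
READ d @v3: history=[] -> no version <= 3 -> NONE
v6: WRITE b=22  (b history now [(2, 18), (4, 60), (6, 22)])
v7: WRITE c=42  (c history now [(1, 68), (3, 9), (7, 42)])
READ b @v2: history=[(2, 18), (4, 60), (6, 22)] -> pick v2 -> 18
v8: WRITE f=39  (f history now [(8, 39)])
v9: WRITE e=42  (e history now [(9, 42)])
v10: WRITE f=61  (f history now [(8, 39), (10, 61)])
v11: WRITE b=39  (b history now [(2, 18), (4, 60), (6, 22), (11, 39)])
v12: WRITE a=10  (a history now [(5, 38), (12, 10)])
READ c @v9: history=[(1, 68), (3, 9), (7, 42)] -> pick v7 -> 42
v13: WRITE c=60  (c history now [(1, 68), (3, 9), (7, 42), (13, 60)])
READ a @v6: history=[(5, 38), (12, 10)] -> pick v5 -> 38
v14: WRITE a=26  (a history now [(5, 38), (12, 10), (14, 26)])
v15: WRITE b=44  (b history now [(2, 18), (4, 60), (6, 22), (11, 39), (15, 44)])
READ d @v11: history=[] -> no version <= 11 -> NONE
READ e @v1: history=[(9, 42)] -> no version <= 1 -> NONE
v16: WRITE e=28  (e history now [(9, 42), (16, 28)])
READ a @v1: history=[(5, 38), (12, 10), (14, 26)] -> no version <= 1 -> NONE
v17: WRITE d=52  (d history now [(17, 52)])
v18: WRITE e=11  (e history now [(9, 42), (16, 28), (18, 11)])
v19: WRITE d=33  (d history now [(17, 52), (19, 33)])
v20: WRITE f=14  (f history now [(8, 39), (10, 61), (20, 14)])
v21: WRITE b=44  (b history now [(2, 18), (4, 60), (6, 22), (11, 39), (15, 44), (21, 44)])
v22: WRITE d=13  (d history now [(17, 52), (19, 33), (22, 13)])
v23: WRITE c=43  (c history now [(1, 68), (3, 9), (7, 42), (13, 60), (23, 43)])
READ c @v14: history=[(1, 68), (3, 9), (7, 42), (13, 60), (23, 43)] -> pick v13 -> 60
READ c @v11: history=[(1, 68), (3, 9), (7, 42), (13, 60), (23, 43)] -> pick v7 -> 42
v24: WRITE b=26  (b history now [(2, 18), (4, 60), (6, 22), (11, 39), (15, 44), (21, 44), (24, 26)])
v25: WRITE d=51  (d history now [(17, 52), (19, 33), (22, 13), (25, 51)])
v26: WRITE b=40  (b history now [(2, 18), (4, 60), (6, 22), (11, 39), (15, 44), (21, 44), (24, 26), (26, 40)])
v27: WRITE b=15  (b history now [(2, 18), (4, 60), (6, 22), (11, 39), (15, 44), (21, 44), (24, 26), (26, 40), (27, 15)])
READ d @v9: history=[(17, 52), (19, 33), (22, 13), (25, 51)] -> no version <= 9 -> NONE
READ e @v6: history=[(9, 42), (16, 28), (18, 11)] -> no version <= 6 -> NONE
v28: WRITE b=45  (b history now [(2, 18), (4, 60), (6, 22), (11, 39), (15, 44), (21, 44), (24, 26), (26, 40), (27, 15), (28, 45)])
v29: WRITE c=45  (c history now [(1, 68), (3, 9), (7, 42), (13, 60), (23, 43), (29, 45)])
v30: WRITE a=49  (a history now [(5, 38), (12, 10), (14, 26), (30, 49)])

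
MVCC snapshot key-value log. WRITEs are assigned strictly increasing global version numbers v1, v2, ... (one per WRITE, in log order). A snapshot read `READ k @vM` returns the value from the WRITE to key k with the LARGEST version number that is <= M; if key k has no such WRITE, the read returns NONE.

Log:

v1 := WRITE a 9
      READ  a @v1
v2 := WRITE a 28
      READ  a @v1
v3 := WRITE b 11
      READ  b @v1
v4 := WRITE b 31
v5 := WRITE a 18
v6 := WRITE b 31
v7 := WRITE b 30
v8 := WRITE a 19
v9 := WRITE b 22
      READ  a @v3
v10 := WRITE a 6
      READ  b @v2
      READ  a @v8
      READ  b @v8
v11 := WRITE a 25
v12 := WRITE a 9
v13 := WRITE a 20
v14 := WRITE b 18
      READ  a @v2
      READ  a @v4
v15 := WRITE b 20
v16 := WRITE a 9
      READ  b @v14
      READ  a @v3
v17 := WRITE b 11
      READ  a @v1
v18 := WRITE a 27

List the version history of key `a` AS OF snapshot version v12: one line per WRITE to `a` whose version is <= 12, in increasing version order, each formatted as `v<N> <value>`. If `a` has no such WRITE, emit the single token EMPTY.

Answer: v1 9
v2 28
v5 18
v8 19
v10 6
v11 25
v12 9

Derivation:
Scan writes for key=a with version <= 12:
  v1 WRITE a 9 -> keep
  v2 WRITE a 28 -> keep
  v3 WRITE b 11 -> skip
  v4 WRITE b 31 -> skip
  v5 WRITE a 18 -> keep
  v6 WRITE b 31 -> skip
  v7 WRITE b 30 -> skip
  v8 WRITE a 19 -> keep
  v9 WRITE b 22 -> skip
  v10 WRITE a 6 -> keep
  v11 WRITE a 25 -> keep
  v12 WRITE a 9 -> keep
  v13 WRITE a 20 -> drop (> snap)
  v14 WRITE b 18 -> skip
  v15 WRITE b 20 -> skip
  v16 WRITE a 9 -> drop (> snap)
  v17 WRITE b 11 -> skip
  v18 WRITE a 27 -> drop (> snap)
Collected: [(1, 9), (2, 28), (5, 18), (8, 19), (10, 6), (11, 25), (12, 9)]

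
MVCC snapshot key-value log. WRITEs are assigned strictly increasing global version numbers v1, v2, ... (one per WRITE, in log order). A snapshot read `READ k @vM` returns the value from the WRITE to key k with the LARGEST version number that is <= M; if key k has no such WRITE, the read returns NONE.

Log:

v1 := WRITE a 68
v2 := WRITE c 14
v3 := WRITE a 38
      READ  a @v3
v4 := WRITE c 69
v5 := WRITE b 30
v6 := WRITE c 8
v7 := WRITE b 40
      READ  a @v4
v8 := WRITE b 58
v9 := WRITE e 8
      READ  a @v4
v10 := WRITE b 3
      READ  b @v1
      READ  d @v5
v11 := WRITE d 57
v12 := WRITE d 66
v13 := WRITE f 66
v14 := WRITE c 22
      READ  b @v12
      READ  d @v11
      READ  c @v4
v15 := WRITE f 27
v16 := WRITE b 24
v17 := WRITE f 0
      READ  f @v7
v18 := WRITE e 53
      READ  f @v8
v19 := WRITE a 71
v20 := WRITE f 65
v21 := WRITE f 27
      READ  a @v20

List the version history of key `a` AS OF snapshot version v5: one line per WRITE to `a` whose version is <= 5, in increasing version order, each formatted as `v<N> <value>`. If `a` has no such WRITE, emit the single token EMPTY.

Scan writes for key=a with version <= 5:
  v1 WRITE a 68 -> keep
  v2 WRITE c 14 -> skip
  v3 WRITE a 38 -> keep
  v4 WRITE c 69 -> skip
  v5 WRITE b 30 -> skip
  v6 WRITE c 8 -> skip
  v7 WRITE b 40 -> skip
  v8 WRITE b 58 -> skip
  v9 WRITE e 8 -> skip
  v10 WRITE b 3 -> skip
  v11 WRITE d 57 -> skip
  v12 WRITE d 66 -> skip
  v13 WRITE f 66 -> skip
  v14 WRITE c 22 -> skip
  v15 WRITE f 27 -> skip
  v16 WRITE b 24 -> skip
  v17 WRITE f 0 -> skip
  v18 WRITE e 53 -> skip
  v19 WRITE a 71 -> drop (> snap)
  v20 WRITE f 65 -> skip
  v21 WRITE f 27 -> skip
Collected: [(1, 68), (3, 38)]

Answer: v1 68
v3 38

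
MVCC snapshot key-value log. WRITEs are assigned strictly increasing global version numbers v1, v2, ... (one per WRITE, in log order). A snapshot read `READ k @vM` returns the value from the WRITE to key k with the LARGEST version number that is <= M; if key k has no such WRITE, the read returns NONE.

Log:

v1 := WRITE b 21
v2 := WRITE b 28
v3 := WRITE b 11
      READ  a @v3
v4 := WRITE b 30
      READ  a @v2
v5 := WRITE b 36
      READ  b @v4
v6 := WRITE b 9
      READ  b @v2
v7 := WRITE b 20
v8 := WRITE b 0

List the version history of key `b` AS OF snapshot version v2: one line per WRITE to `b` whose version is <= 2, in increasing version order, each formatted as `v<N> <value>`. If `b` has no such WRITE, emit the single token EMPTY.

Answer: v1 21
v2 28

Derivation:
Scan writes for key=b with version <= 2:
  v1 WRITE b 21 -> keep
  v2 WRITE b 28 -> keep
  v3 WRITE b 11 -> drop (> snap)
  v4 WRITE b 30 -> drop (> snap)
  v5 WRITE b 36 -> drop (> snap)
  v6 WRITE b 9 -> drop (> snap)
  v7 WRITE b 20 -> drop (> snap)
  v8 WRITE b 0 -> drop (> snap)
Collected: [(1, 21), (2, 28)]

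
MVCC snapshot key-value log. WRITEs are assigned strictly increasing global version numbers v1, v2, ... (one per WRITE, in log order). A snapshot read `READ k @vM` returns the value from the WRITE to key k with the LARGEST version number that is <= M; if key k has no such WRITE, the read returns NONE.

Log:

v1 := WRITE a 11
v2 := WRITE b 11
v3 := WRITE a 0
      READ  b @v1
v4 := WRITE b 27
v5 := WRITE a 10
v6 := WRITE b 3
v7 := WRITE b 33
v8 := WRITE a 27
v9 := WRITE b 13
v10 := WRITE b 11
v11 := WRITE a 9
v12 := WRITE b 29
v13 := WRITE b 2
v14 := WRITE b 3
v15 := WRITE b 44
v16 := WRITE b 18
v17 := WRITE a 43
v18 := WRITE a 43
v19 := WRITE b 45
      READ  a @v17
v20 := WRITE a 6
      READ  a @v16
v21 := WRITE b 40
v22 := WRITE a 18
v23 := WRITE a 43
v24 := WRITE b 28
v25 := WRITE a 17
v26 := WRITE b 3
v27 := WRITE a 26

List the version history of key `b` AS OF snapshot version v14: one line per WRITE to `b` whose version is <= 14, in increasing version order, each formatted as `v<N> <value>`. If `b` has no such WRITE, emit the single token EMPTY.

Answer: v2 11
v4 27
v6 3
v7 33
v9 13
v10 11
v12 29
v13 2
v14 3

Derivation:
Scan writes for key=b with version <= 14:
  v1 WRITE a 11 -> skip
  v2 WRITE b 11 -> keep
  v3 WRITE a 0 -> skip
  v4 WRITE b 27 -> keep
  v5 WRITE a 10 -> skip
  v6 WRITE b 3 -> keep
  v7 WRITE b 33 -> keep
  v8 WRITE a 27 -> skip
  v9 WRITE b 13 -> keep
  v10 WRITE b 11 -> keep
  v11 WRITE a 9 -> skip
  v12 WRITE b 29 -> keep
  v13 WRITE b 2 -> keep
  v14 WRITE b 3 -> keep
  v15 WRITE b 44 -> drop (> snap)
  v16 WRITE b 18 -> drop (> snap)
  v17 WRITE a 43 -> skip
  v18 WRITE a 43 -> skip
  v19 WRITE b 45 -> drop (> snap)
  v20 WRITE a 6 -> skip
  v21 WRITE b 40 -> drop (> snap)
  v22 WRITE a 18 -> skip
  v23 WRITE a 43 -> skip
  v24 WRITE b 28 -> drop (> snap)
  v25 WRITE a 17 -> skip
  v26 WRITE b 3 -> drop (> snap)
  v27 WRITE a 26 -> skip
Collected: [(2, 11), (4, 27), (6, 3), (7, 33), (9, 13), (10, 11), (12, 29), (13, 2), (14, 3)]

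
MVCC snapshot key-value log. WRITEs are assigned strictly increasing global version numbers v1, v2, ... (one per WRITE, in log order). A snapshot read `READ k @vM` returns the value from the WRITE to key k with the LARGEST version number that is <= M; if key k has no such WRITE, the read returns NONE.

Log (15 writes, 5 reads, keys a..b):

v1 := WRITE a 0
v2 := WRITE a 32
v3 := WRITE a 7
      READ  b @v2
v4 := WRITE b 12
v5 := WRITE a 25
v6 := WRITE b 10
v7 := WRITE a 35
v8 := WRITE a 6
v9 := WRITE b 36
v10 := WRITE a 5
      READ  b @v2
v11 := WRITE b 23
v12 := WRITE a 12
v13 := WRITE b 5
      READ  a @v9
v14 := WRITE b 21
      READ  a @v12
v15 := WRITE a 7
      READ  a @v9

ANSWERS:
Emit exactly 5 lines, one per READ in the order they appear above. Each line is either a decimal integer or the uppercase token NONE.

v1: WRITE a=0  (a history now [(1, 0)])
v2: WRITE a=32  (a history now [(1, 0), (2, 32)])
v3: WRITE a=7  (a history now [(1, 0), (2, 32), (3, 7)])
READ b @v2: history=[] -> no version <= 2 -> NONE
v4: WRITE b=12  (b history now [(4, 12)])
v5: WRITE a=25  (a history now [(1, 0), (2, 32), (3, 7), (5, 25)])
v6: WRITE b=10  (b history now [(4, 12), (6, 10)])
v7: WRITE a=35  (a history now [(1, 0), (2, 32), (3, 7), (5, 25), (7, 35)])
v8: WRITE a=6  (a history now [(1, 0), (2, 32), (3, 7), (5, 25), (7, 35), (8, 6)])
v9: WRITE b=36  (b history now [(4, 12), (6, 10), (9, 36)])
v10: WRITE a=5  (a history now [(1, 0), (2, 32), (3, 7), (5, 25), (7, 35), (8, 6), (10, 5)])
READ b @v2: history=[(4, 12), (6, 10), (9, 36)] -> no version <= 2 -> NONE
v11: WRITE b=23  (b history now [(4, 12), (6, 10), (9, 36), (11, 23)])
v12: WRITE a=12  (a history now [(1, 0), (2, 32), (3, 7), (5, 25), (7, 35), (8, 6), (10, 5), (12, 12)])
v13: WRITE b=5  (b history now [(4, 12), (6, 10), (9, 36), (11, 23), (13, 5)])
READ a @v9: history=[(1, 0), (2, 32), (3, 7), (5, 25), (7, 35), (8, 6), (10, 5), (12, 12)] -> pick v8 -> 6
v14: WRITE b=21  (b history now [(4, 12), (6, 10), (9, 36), (11, 23), (13, 5), (14, 21)])
READ a @v12: history=[(1, 0), (2, 32), (3, 7), (5, 25), (7, 35), (8, 6), (10, 5), (12, 12)] -> pick v12 -> 12
v15: WRITE a=7  (a history now [(1, 0), (2, 32), (3, 7), (5, 25), (7, 35), (8, 6), (10, 5), (12, 12), (15, 7)])
READ a @v9: history=[(1, 0), (2, 32), (3, 7), (5, 25), (7, 35), (8, 6), (10, 5), (12, 12), (15, 7)] -> pick v8 -> 6

Answer: NONE
NONE
6
12
6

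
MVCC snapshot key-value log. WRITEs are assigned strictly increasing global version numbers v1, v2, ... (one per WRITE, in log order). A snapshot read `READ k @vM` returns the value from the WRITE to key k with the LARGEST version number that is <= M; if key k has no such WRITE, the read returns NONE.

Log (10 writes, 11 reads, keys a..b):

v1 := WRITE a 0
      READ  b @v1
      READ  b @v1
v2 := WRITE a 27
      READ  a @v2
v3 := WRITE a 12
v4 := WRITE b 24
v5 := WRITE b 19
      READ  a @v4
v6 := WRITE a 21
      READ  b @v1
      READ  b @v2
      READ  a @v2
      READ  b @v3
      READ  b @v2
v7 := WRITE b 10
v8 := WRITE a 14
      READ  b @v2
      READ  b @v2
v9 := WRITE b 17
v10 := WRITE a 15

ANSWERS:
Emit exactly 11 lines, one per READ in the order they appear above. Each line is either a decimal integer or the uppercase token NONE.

Answer: NONE
NONE
27
12
NONE
NONE
27
NONE
NONE
NONE
NONE

Derivation:
v1: WRITE a=0  (a history now [(1, 0)])
READ b @v1: history=[] -> no version <= 1 -> NONE
READ b @v1: history=[] -> no version <= 1 -> NONE
v2: WRITE a=27  (a history now [(1, 0), (2, 27)])
READ a @v2: history=[(1, 0), (2, 27)] -> pick v2 -> 27
v3: WRITE a=12  (a history now [(1, 0), (2, 27), (3, 12)])
v4: WRITE b=24  (b history now [(4, 24)])
v5: WRITE b=19  (b history now [(4, 24), (5, 19)])
READ a @v4: history=[(1, 0), (2, 27), (3, 12)] -> pick v3 -> 12
v6: WRITE a=21  (a history now [(1, 0), (2, 27), (3, 12), (6, 21)])
READ b @v1: history=[(4, 24), (5, 19)] -> no version <= 1 -> NONE
READ b @v2: history=[(4, 24), (5, 19)] -> no version <= 2 -> NONE
READ a @v2: history=[(1, 0), (2, 27), (3, 12), (6, 21)] -> pick v2 -> 27
READ b @v3: history=[(4, 24), (5, 19)] -> no version <= 3 -> NONE
READ b @v2: history=[(4, 24), (5, 19)] -> no version <= 2 -> NONE
v7: WRITE b=10  (b history now [(4, 24), (5, 19), (7, 10)])
v8: WRITE a=14  (a history now [(1, 0), (2, 27), (3, 12), (6, 21), (8, 14)])
READ b @v2: history=[(4, 24), (5, 19), (7, 10)] -> no version <= 2 -> NONE
READ b @v2: history=[(4, 24), (5, 19), (7, 10)] -> no version <= 2 -> NONE
v9: WRITE b=17  (b history now [(4, 24), (5, 19), (7, 10), (9, 17)])
v10: WRITE a=15  (a history now [(1, 0), (2, 27), (3, 12), (6, 21), (8, 14), (10, 15)])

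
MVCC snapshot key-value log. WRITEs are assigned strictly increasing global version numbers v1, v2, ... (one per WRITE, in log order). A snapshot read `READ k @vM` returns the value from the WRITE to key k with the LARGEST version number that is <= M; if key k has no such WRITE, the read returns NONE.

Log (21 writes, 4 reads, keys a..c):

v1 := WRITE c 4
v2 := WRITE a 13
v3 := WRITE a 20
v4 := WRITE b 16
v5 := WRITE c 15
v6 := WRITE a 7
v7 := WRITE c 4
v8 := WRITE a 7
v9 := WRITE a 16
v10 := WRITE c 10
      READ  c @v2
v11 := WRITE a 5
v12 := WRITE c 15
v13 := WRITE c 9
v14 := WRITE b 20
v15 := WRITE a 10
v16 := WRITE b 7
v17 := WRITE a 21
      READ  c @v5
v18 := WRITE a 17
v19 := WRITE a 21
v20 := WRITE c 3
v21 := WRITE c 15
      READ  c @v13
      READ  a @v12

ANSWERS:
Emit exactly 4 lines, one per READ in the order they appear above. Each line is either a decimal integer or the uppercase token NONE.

Answer: 4
15
9
5

Derivation:
v1: WRITE c=4  (c history now [(1, 4)])
v2: WRITE a=13  (a history now [(2, 13)])
v3: WRITE a=20  (a history now [(2, 13), (3, 20)])
v4: WRITE b=16  (b history now [(4, 16)])
v5: WRITE c=15  (c history now [(1, 4), (5, 15)])
v6: WRITE a=7  (a history now [(2, 13), (3, 20), (6, 7)])
v7: WRITE c=4  (c history now [(1, 4), (5, 15), (7, 4)])
v8: WRITE a=7  (a history now [(2, 13), (3, 20), (6, 7), (8, 7)])
v9: WRITE a=16  (a history now [(2, 13), (3, 20), (6, 7), (8, 7), (9, 16)])
v10: WRITE c=10  (c history now [(1, 4), (5, 15), (7, 4), (10, 10)])
READ c @v2: history=[(1, 4), (5, 15), (7, 4), (10, 10)] -> pick v1 -> 4
v11: WRITE a=5  (a history now [(2, 13), (3, 20), (6, 7), (8, 7), (9, 16), (11, 5)])
v12: WRITE c=15  (c history now [(1, 4), (5, 15), (7, 4), (10, 10), (12, 15)])
v13: WRITE c=9  (c history now [(1, 4), (5, 15), (7, 4), (10, 10), (12, 15), (13, 9)])
v14: WRITE b=20  (b history now [(4, 16), (14, 20)])
v15: WRITE a=10  (a history now [(2, 13), (3, 20), (6, 7), (8, 7), (9, 16), (11, 5), (15, 10)])
v16: WRITE b=7  (b history now [(4, 16), (14, 20), (16, 7)])
v17: WRITE a=21  (a history now [(2, 13), (3, 20), (6, 7), (8, 7), (9, 16), (11, 5), (15, 10), (17, 21)])
READ c @v5: history=[(1, 4), (5, 15), (7, 4), (10, 10), (12, 15), (13, 9)] -> pick v5 -> 15
v18: WRITE a=17  (a history now [(2, 13), (3, 20), (6, 7), (8, 7), (9, 16), (11, 5), (15, 10), (17, 21), (18, 17)])
v19: WRITE a=21  (a history now [(2, 13), (3, 20), (6, 7), (8, 7), (9, 16), (11, 5), (15, 10), (17, 21), (18, 17), (19, 21)])
v20: WRITE c=3  (c history now [(1, 4), (5, 15), (7, 4), (10, 10), (12, 15), (13, 9), (20, 3)])
v21: WRITE c=15  (c history now [(1, 4), (5, 15), (7, 4), (10, 10), (12, 15), (13, 9), (20, 3), (21, 15)])
READ c @v13: history=[(1, 4), (5, 15), (7, 4), (10, 10), (12, 15), (13, 9), (20, 3), (21, 15)] -> pick v13 -> 9
READ a @v12: history=[(2, 13), (3, 20), (6, 7), (8, 7), (9, 16), (11, 5), (15, 10), (17, 21), (18, 17), (19, 21)] -> pick v11 -> 5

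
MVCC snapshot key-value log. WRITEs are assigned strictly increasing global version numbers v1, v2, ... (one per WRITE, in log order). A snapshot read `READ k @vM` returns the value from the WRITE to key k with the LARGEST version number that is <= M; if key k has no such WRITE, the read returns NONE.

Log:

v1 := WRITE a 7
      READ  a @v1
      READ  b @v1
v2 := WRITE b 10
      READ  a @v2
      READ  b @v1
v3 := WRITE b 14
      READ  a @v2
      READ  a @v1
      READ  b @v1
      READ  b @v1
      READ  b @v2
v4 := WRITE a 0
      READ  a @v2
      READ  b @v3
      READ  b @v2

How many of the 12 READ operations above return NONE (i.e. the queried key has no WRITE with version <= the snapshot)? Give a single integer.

v1: WRITE a=7  (a history now [(1, 7)])
READ a @v1: history=[(1, 7)] -> pick v1 -> 7
READ b @v1: history=[] -> no version <= 1 -> NONE
v2: WRITE b=10  (b history now [(2, 10)])
READ a @v2: history=[(1, 7)] -> pick v1 -> 7
READ b @v1: history=[(2, 10)] -> no version <= 1 -> NONE
v3: WRITE b=14  (b history now [(2, 10), (3, 14)])
READ a @v2: history=[(1, 7)] -> pick v1 -> 7
READ a @v1: history=[(1, 7)] -> pick v1 -> 7
READ b @v1: history=[(2, 10), (3, 14)] -> no version <= 1 -> NONE
READ b @v1: history=[(2, 10), (3, 14)] -> no version <= 1 -> NONE
READ b @v2: history=[(2, 10), (3, 14)] -> pick v2 -> 10
v4: WRITE a=0  (a history now [(1, 7), (4, 0)])
READ a @v2: history=[(1, 7), (4, 0)] -> pick v1 -> 7
READ b @v3: history=[(2, 10), (3, 14)] -> pick v3 -> 14
READ b @v2: history=[(2, 10), (3, 14)] -> pick v2 -> 10
Read results in order: ['7', 'NONE', '7', 'NONE', '7', '7', 'NONE', 'NONE', '10', '7', '14', '10']
NONE count = 4

Answer: 4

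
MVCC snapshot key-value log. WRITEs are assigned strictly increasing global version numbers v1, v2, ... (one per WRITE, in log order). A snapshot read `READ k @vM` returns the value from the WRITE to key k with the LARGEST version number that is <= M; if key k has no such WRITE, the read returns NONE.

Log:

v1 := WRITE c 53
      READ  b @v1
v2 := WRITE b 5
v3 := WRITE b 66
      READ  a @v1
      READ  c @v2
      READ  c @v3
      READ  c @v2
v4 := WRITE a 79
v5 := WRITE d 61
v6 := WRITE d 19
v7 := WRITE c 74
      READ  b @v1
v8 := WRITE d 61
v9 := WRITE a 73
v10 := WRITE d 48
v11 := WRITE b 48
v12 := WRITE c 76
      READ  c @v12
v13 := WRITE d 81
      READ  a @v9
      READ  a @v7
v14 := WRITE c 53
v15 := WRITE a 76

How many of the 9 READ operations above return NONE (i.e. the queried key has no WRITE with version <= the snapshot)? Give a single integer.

v1: WRITE c=53  (c history now [(1, 53)])
READ b @v1: history=[] -> no version <= 1 -> NONE
v2: WRITE b=5  (b history now [(2, 5)])
v3: WRITE b=66  (b history now [(2, 5), (3, 66)])
READ a @v1: history=[] -> no version <= 1 -> NONE
READ c @v2: history=[(1, 53)] -> pick v1 -> 53
READ c @v3: history=[(1, 53)] -> pick v1 -> 53
READ c @v2: history=[(1, 53)] -> pick v1 -> 53
v4: WRITE a=79  (a history now [(4, 79)])
v5: WRITE d=61  (d history now [(5, 61)])
v6: WRITE d=19  (d history now [(5, 61), (6, 19)])
v7: WRITE c=74  (c history now [(1, 53), (7, 74)])
READ b @v1: history=[(2, 5), (3, 66)] -> no version <= 1 -> NONE
v8: WRITE d=61  (d history now [(5, 61), (6, 19), (8, 61)])
v9: WRITE a=73  (a history now [(4, 79), (9, 73)])
v10: WRITE d=48  (d history now [(5, 61), (6, 19), (8, 61), (10, 48)])
v11: WRITE b=48  (b history now [(2, 5), (3, 66), (11, 48)])
v12: WRITE c=76  (c history now [(1, 53), (7, 74), (12, 76)])
READ c @v12: history=[(1, 53), (7, 74), (12, 76)] -> pick v12 -> 76
v13: WRITE d=81  (d history now [(5, 61), (6, 19), (8, 61), (10, 48), (13, 81)])
READ a @v9: history=[(4, 79), (9, 73)] -> pick v9 -> 73
READ a @v7: history=[(4, 79), (9, 73)] -> pick v4 -> 79
v14: WRITE c=53  (c history now [(1, 53), (7, 74), (12, 76), (14, 53)])
v15: WRITE a=76  (a history now [(4, 79), (9, 73), (15, 76)])
Read results in order: ['NONE', 'NONE', '53', '53', '53', 'NONE', '76', '73', '79']
NONE count = 3

Answer: 3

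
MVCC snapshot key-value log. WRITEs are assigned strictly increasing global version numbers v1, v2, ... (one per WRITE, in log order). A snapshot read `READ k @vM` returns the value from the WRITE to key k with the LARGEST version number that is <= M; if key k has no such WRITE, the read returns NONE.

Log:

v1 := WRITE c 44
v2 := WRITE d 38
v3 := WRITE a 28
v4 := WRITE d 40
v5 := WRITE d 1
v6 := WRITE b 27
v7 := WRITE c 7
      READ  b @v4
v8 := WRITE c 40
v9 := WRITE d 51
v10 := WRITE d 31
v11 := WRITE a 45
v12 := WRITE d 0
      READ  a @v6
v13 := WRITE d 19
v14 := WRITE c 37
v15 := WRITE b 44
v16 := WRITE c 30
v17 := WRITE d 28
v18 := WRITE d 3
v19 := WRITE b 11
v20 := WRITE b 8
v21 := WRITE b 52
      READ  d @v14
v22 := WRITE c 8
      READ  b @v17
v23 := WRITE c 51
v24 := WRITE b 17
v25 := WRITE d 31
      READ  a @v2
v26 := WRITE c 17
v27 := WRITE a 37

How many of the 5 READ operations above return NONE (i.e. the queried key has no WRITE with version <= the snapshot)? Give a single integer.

Answer: 2

Derivation:
v1: WRITE c=44  (c history now [(1, 44)])
v2: WRITE d=38  (d history now [(2, 38)])
v3: WRITE a=28  (a history now [(3, 28)])
v4: WRITE d=40  (d history now [(2, 38), (4, 40)])
v5: WRITE d=1  (d history now [(2, 38), (4, 40), (5, 1)])
v6: WRITE b=27  (b history now [(6, 27)])
v7: WRITE c=7  (c history now [(1, 44), (7, 7)])
READ b @v4: history=[(6, 27)] -> no version <= 4 -> NONE
v8: WRITE c=40  (c history now [(1, 44), (7, 7), (8, 40)])
v9: WRITE d=51  (d history now [(2, 38), (4, 40), (5, 1), (9, 51)])
v10: WRITE d=31  (d history now [(2, 38), (4, 40), (5, 1), (9, 51), (10, 31)])
v11: WRITE a=45  (a history now [(3, 28), (11, 45)])
v12: WRITE d=0  (d history now [(2, 38), (4, 40), (5, 1), (9, 51), (10, 31), (12, 0)])
READ a @v6: history=[(3, 28), (11, 45)] -> pick v3 -> 28
v13: WRITE d=19  (d history now [(2, 38), (4, 40), (5, 1), (9, 51), (10, 31), (12, 0), (13, 19)])
v14: WRITE c=37  (c history now [(1, 44), (7, 7), (8, 40), (14, 37)])
v15: WRITE b=44  (b history now [(6, 27), (15, 44)])
v16: WRITE c=30  (c history now [(1, 44), (7, 7), (8, 40), (14, 37), (16, 30)])
v17: WRITE d=28  (d history now [(2, 38), (4, 40), (5, 1), (9, 51), (10, 31), (12, 0), (13, 19), (17, 28)])
v18: WRITE d=3  (d history now [(2, 38), (4, 40), (5, 1), (9, 51), (10, 31), (12, 0), (13, 19), (17, 28), (18, 3)])
v19: WRITE b=11  (b history now [(6, 27), (15, 44), (19, 11)])
v20: WRITE b=8  (b history now [(6, 27), (15, 44), (19, 11), (20, 8)])
v21: WRITE b=52  (b history now [(6, 27), (15, 44), (19, 11), (20, 8), (21, 52)])
READ d @v14: history=[(2, 38), (4, 40), (5, 1), (9, 51), (10, 31), (12, 0), (13, 19), (17, 28), (18, 3)] -> pick v13 -> 19
v22: WRITE c=8  (c history now [(1, 44), (7, 7), (8, 40), (14, 37), (16, 30), (22, 8)])
READ b @v17: history=[(6, 27), (15, 44), (19, 11), (20, 8), (21, 52)] -> pick v15 -> 44
v23: WRITE c=51  (c history now [(1, 44), (7, 7), (8, 40), (14, 37), (16, 30), (22, 8), (23, 51)])
v24: WRITE b=17  (b history now [(6, 27), (15, 44), (19, 11), (20, 8), (21, 52), (24, 17)])
v25: WRITE d=31  (d history now [(2, 38), (4, 40), (5, 1), (9, 51), (10, 31), (12, 0), (13, 19), (17, 28), (18, 3), (25, 31)])
READ a @v2: history=[(3, 28), (11, 45)] -> no version <= 2 -> NONE
v26: WRITE c=17  (c history now [(1, 44), (7, 7), (8, 40), (14, 37), (16, 30), (22, 8), (23, 51), (26, 17)])
v27: WRITE a=37  (a history now [(3, 28), (11, 45), (27, 37)])
Read results in order: ['NONE', '28', '19', '44', 'NONE']
NONE count = 2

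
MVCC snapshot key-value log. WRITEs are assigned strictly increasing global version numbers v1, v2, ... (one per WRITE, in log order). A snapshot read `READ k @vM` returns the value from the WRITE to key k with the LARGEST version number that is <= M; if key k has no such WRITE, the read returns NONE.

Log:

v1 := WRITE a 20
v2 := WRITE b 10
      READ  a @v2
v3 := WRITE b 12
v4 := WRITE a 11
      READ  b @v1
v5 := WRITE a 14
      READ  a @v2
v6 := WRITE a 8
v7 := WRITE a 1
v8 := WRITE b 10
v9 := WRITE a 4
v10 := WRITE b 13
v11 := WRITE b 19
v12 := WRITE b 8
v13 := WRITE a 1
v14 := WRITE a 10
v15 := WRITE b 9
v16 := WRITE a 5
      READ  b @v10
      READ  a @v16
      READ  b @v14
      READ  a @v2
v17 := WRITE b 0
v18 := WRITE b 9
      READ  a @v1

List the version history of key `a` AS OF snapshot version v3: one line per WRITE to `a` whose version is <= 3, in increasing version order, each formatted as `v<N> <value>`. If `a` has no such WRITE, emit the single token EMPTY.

Answer: v1 20

Derivation:
Scan writes for key=a with version <= 3:
  v1 WRITE a 20 -> keep
  v2 WRITE b 10 -> skip
  v3 WRITE b 12 -> skip
  v4 WRITE a 11 -> drop (> snap)
  v5 WRITE a 14 -> drop (> snap)
  v6 WRITE a 8 -> drop (> snap)
  v7 WRITE a 1 -> drop (> snap)
  v8 WRITE b 10 -> skip
  v9 WRITE a 4 -> drop (> snap)
  v10 WRITE b 13 -> skip
  v11 WRITE b 19 -> skip
  v12 WRITE b 8 -> skip
  v13 WRITE a 1 -> drop (> snap)
  v14 WRITE a 10 -> drop (> snap)
  v15 WRITE b 9 -> skip
  v16 WRITE a 5 -> drop (> snap)
  v17 WRITE b 0 -> skip
  v18 WRITE b 9 -> skip
Collected: [(1, 20)]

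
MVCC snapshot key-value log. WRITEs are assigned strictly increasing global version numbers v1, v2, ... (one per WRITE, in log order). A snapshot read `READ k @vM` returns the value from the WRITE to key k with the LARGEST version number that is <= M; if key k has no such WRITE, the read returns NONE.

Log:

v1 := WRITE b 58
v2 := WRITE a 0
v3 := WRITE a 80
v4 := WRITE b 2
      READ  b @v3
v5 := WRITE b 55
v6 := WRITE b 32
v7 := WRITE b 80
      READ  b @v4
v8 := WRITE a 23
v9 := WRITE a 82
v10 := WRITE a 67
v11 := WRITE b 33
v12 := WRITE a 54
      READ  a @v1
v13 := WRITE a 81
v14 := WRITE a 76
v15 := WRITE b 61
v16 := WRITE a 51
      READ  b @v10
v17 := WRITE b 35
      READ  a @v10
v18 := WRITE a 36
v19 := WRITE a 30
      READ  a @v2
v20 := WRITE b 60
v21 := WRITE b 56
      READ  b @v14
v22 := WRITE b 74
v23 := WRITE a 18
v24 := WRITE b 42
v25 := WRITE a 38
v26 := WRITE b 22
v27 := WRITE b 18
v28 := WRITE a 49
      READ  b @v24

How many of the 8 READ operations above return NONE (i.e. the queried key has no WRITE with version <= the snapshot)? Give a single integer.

v1: WRITE b=58  (b history now [(1, 58)])
v2: WRITE a=0  (a history now [(2, 0)])
v3: WRITE a=80  (a history now [(2, 0), (3, 80)])
v4: WRITE b=2  (b history now [(1, 58), (4, 2)])
READ b @v3: history=[(1, 58), (4, 2)] -> pick v1 -> 58
v5: WRITE b=55  (b history now [(1, 58), (4, 2), (5, 55)])
v6: WRITE b=32  (b history now [(1, 58), (4, 2), (5, 55), (6, 32)])
v7: WRITE b=80  (b history now [(1, 58), (4, 2), (5, 55), (6, 32), (7, 80)])
READ b @v4: history=[(1, 58), (4, 2), (5, 55), (6, 32), (7, 80)] -> pick v4 -> 2
v8: WRITE a=23  (a history now [(2, 0), (3, 80), (8, 23)])
v9: WRITE a=82  (a history now [(2, 0), (3, 80), (8, 23), (9, 82)])
v10: WRITE a=67  (a history now [(2, 0), (3, 80), (8, 23), (9, 82), (10, 67)])
v11: WRITE b=33  (b history now [(1, 58), (4, 2), (5, 55), (6, 32), (7, 80), (11, 33)])
v12: WRITE a=54  (a history now [(2, 0), (3, 80), (8, 23), (9, 82), (10, 67), (12, 54)])
READ a @v1: history=[(2, 0), (3, 80), (8, 23), (9, 82), (10, 67), (12, 54)] -> no version <= 1 -> NONE
v13: WRITE a=81  (a history now [(2, 0), (3, 80), (8, 23), (9, 82), (10, 67), (12, 54), (13, 81)])
v14: WRITE a=76  (a history now [(2, 0), (3, 80), (8, 23), (9, 82), (10, 67), (12, 54), (13, 81), (14, 76)])
v15: WRITE b=61  (b history now [(1, 58), (4, 2), (5, 55), (6, 32), (7, 80), (11, 33), (15, 61)])
v16: WRITE a=51  (a history now [(2, 0), (3, 80), (8, 23), (9, 82), (10, 67), (12, 54), (13, 81), (14, 76), (16, 51)])
READ b @v10: history=[(1, 58), (4, 2), (5, 55), (6, 32), (7, 80), (11, 33), (15, 61)] -> pick v7 -> 80
v17: WRITE b=35  (b history now [(1, 58), (4, 2), (5, 55), (6, 32), (7, 80), (11, 33), (15, 61), (17, 35)])
READ a @v10: history=[(2, 0), (3, 80), (8, 23), (9, 82), (10, 67), (12, 54), (13, 81), (14, 76), (16, 51)] -> pick v10 -> 67
v18: WRITE a=36  (a history now [(2, 0), (3, 80), (8, 23), (9, 82), (10, 67), (12, 54), (13, 81), (14, 76), (16, 51), (18, 36)])
v19: WRITE a=30  (a history now [(2, 0), (3, 80), (8, 23), (9, 82), (10, 67), (12, 54), (13, 81), (14, 76), (16, 51), (18, 36), (19, 30)])
READ a @v2: history=[(2, 0), (3, 80), (8, 23), (9, 82), (10, 67), (12, 54), (13, 81), (14, 76), (16, 51), (18, 36), (19, 30)] -> pick v2 -> 0
v20: WRITE b=60  (b history now [(1, 58), (4, 2), (5, 55), (6, 32), (7, 80), (11, 33), (15, 61), (17, 35), (20, 60)])
v21: WRITE b=56  (b history now [(1, 58), (4, 2), (5, 55), (6, 32), (7, 80), (11, 33), (15, 61), (17, 35), (20, 60), (21, 56)])
READ b @v14: history=[(1, 58), (4, 2), (5, 55), (6, 32), (7, 80), (11, 33), (15, 61), (17, 35), (20, 60), (21, 56)] -> pick v11 -> 33
v22: WRITE b=74  (b history now [(1, 58), (4, 2), (5, 55), (6, 32), (7, 80), (11, 33), (15, 61), (17, 35), (20, 60), (21, 56), (22, 74)])
v23: WRITE a=18  (a history now [(2, 0), (3, 80), (8, 23), (9, 82), (10, 67), (12, 54), (13, 81), (14, 76), (16, 51), (18, 36), (19, 30), (23, 18)])
v24: WRITE b=42  (b history now [(1, 58), (4, 2), (5, 55), (6, 32), (7, 80), (11, 33), (15, 61), (17, 35), (20, 60), (21, 56), (22, 74), (24, 42)])
v25: WRITE a=38  (a history now [(2, 0), (3, 80), (8, 23), (9, 82), (10, 67), (12, 54), (13, 81), (14, 76), (16, 51), (18, 36), (19, 30), (23, 18), (25, 38)])
v26: WRITE b=22  (b history now [(1, 58), (4, 2), (5, 55), (6, 32), (7, 80), (11, 33), (15, 61), (17, 35), (20, 60), (21, 56), (22, 74), (24, 42), (26, 22)])
v27: WRITE b=18  (b history now [(1, 58), (4, 2), (5, 55), (6, 32), (7, 80), (11, 33), (15, 61), (17, 35), (20, 60), (21, 56), (22, 74), (24, 42), (26, 22), (27, 18)])
v28: WRITE a=49  (a history now [(2, 0), (3, 80), (8, 23), (9, 82), (10, 67), (12, 54), (13, 81), (14, 76), (16, 51), (18, 36), (19, 30), (23, 18), (25, 38), (28, 49)])
READ b @v24: history=[(1, 58), (4, 2), (5, 55), (6, 32), (7, 80), (11, 33), (15, 61), (17, 35), (20, 60), (21, 56), (22, 74), (24, 42), (26, 22), (27, 18)] -> pick v24 -> 42
Read results in order: ['58', '2', 'NONE', '80', '67', '0', '33', '42']
NONE count = 1

Answer: 1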